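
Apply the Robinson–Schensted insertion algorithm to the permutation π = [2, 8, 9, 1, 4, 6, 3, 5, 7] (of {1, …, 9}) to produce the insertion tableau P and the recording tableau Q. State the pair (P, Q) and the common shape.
P = [1, 3, 5, 7] / [2, 4, 6] / [8, 9];  Q = [1, 2, 3, 9] / [4, 5, 6] / [7, 8];  common shape = (4, 3, 2)

Row-insert the values π_1, π_2, … into P one at a time, bumping the leftmost entry strictly greater than the inserted value down to the next row. The recording tableau Q records, in position (i, j), the step at which that cell was added to P.
  Insert 2 (step 1): P = [2];  Q = [1]
  Insert 8 (step 2): P = [2, 8];  Q = [1, 2]
  Insert 9 (step 3): P = [2, 8, 9];  Q = [1, 2, 3]
  Insert 1 (step 4): P = [1, 8, 9] / [2];  Q = [1, 2, 3] / [4]
  Insert 4 (step 5): P = [1, 4, 9] / [2, 8];  Q = [1, 2, 3] / [4, 5]
  Insert 6 (step 6): P = [1, 4, 6] / [2, 8, 9];  Q = [1, 2, 3] / [4, 5, 6]
  Insert 3 (step 7): P = [1, 3, 6] / [2, 4, 9] / [8];  Q = [1, 2, 3] / [4, 5, 6] / [7]
  Insert 5 (step 8): P = [1, 3, 5] / [2, 4, 6] / [8, 9];  Q = [1, 2, 3] / [4, 5, 6] / [7, 8]
  Insert 7 (step 9): P = [1, 3, 5, 7] / [2, 4, 6] / [8, 9];  Q = [1, 2, 3, 9] / [4, 5, 6] / [7, 8]
Final shape: (4, 3, 2).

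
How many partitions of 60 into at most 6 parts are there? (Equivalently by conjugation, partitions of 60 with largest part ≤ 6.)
p(60, parts ≤ 6) = 19858

Use the recurrence p(n, m) = p(n, m−1) + p(n−m, m): either the largest part is < m (count p(n, m−1)) or the largest part is exactly m (remove one copy of m, count p(n−m, m)). With p(0, ·) = 1 this gives p(60, parts ≤ 6) = 19858. (By conjugating Young diagrams, this also counts partitions of 60 into at most 6 parts.)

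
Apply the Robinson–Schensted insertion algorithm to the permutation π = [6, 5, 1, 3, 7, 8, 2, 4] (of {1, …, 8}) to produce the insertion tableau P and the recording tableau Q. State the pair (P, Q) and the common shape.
P = [1, 2, 4, 8] / [3, 7] / [5] / [6];  Q = [1, 4, 5, 6] / [2, 8] / [3] / [7];  common shape = (4, 2, 1, 1)

Row-insert the values π_1, π_2, … into P one at a time, bumping the leftmost entry strictly greater than the inserted value down to the next row. The recording tableau Q records, in position (i, j), the step at which that cell was added to P.
  Insert 6 (step 1): P = [6];  Q = [1]
  Insert 5 (step 2): P = [5] / [6];  Q = [1] / [2]
  Insert 1 (step 3): P = [1] / [5] / [6];  Q = [1] / [2] / [3]
  Insert 3 (step 4): P = [1, 3] / [5] / [6];  Q = [1, 4] / [2] / [3]
  Insert 7 (step 5): P = [1, 3, 7] / [5] / [6];  Q = [1, 4, 5] / [2] / [3]
  Insert 8 (step 6): P = [1, 3, 7, 8] / [5] / [6];  Q = [1, 4, 5, 6] / [2] / [3]
  Insert 2 (step 7): P = [1, 2, 7, 8] / [3] / [5] / [6];  Q = [1, 4, 5, 6] / [2] / [3] / [7]
  Insert 4 (step 8): P = [1, 2, 4, 8] / [3, 7] / [5] / [6];  Q = [1, 4, 5, 6] / [2, 8] / [3] / [7]
Final shape: (4, 2, 1, 1).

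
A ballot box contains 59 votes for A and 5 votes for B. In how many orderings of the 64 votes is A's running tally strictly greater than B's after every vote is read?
Strict-lead orderings = 6433182

Total orderings of the 64 votes with 59 for A: C(64, 59) = 7624512. By the Bertrand ballot formula (Cycle Lemma / reflection principle), the number of orderings in which A is strictly ahead of B throughout is (p − q)/(p + q) · C(p + q, p) = (59 − 5)/(59 + 5) · 7624512 = 6433182.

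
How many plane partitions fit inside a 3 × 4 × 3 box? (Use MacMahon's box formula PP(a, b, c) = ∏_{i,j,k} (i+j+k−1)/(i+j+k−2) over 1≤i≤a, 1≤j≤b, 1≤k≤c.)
PP(3, 4, 3) = 4116

Evaluate the triple product over i = 1..3, j = 1..4, k = 1..3. The factors are (2/1) · (3/2) · (4/3) · (3/2) · (4/3) · (5/4) · (4/3) · (5/4) · … (36 factors total). The numerators and denominators telescope so the product is an integer; carrying out the multiplication exactly gives PP(3, 4, 3) = 4116.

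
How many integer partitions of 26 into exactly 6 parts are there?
p(26, 6 parts) = 282

Partitions of n into exactly k parts are in bijection with partitions of n − k into at most k parts (subtract 1 from each part). So p(26, exactly 6) = p(20, parts ≤ 6). Computing via the recurrence p(m, j) = p(m, j−1) + p(m−j, j) gives 282.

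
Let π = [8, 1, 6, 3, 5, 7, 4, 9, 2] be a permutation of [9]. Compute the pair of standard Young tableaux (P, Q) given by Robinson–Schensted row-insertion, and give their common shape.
P = [1, 2, 4, 7, 9] / [3] / [5] / [6] / [8];  Q = [1, 3, 5, 6, 8] / [2] / [4] / [7] / [9];  common shape = (5, 1, 1, 1, 1)

Row-insert the values π_1, π_2, … into P one at a time, bumping the leftmost entry strictly greater than the inserted value down to the next row. The recording tableau Q records, in position (i, j), the step at which that cell was added to P.
  Insert 8 (step 1): P = [8];  Q = [1]
  Insert 1 (step 2): P = [1] / [8];  Q = [1] / [2]
  Insert 6 (step 3): P = [1, 6] / [8];  Q = [1, 3] / [2]
  Insert 3 (step 4): P = [1, 3] / [6] / [8];  Q = [1, 3] / [2] / [4]
  Insert 5 (step 5): P = [1, 3, 5] / [6] / [8];  Q = [1, 3, 5] / [2] / [4]
  Insert 7 (step 6): P = [1, 3, 5, 7] / [6] / [8];  Q = [1, 3, 5, 6] / [2] / [4]
  Insert 4 (step 7): P = [1, 3, 4, 7] / [5] / [6] / [8];  Q = [1, 3, 5, 6] / [2] / [4] / [7]
  Insert 9 (step 8): P = [1, 3, 4, 7, 9] / [5] / [6] / [8];  Q = [1, 3, 5, 6, 8] / [2] / [4] / [7]
  Insert 2 (step 9): P = [1, 2, 4, 7, 9] / [3] / [5] / [6] / [8];  Q = [1, 3, 5, 6, 8] / [2] / [4] / [7] / [9]
Final shape: (5, 1, 1, 1, 1).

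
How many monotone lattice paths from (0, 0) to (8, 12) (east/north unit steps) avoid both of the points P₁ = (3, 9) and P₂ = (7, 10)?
Number of paths = 58606

Inclusion–exclusion. Total paths: C(20, 8) = 125970. Through P₁: C(12, 3)·C(8, 5) = 12320. Through P₂: C(17, 7)·C(3, 1) = 58344. Since P₁ is strictly southwest of P₂, a monotone path through both must visit P₁ then P₂; paths through both = C(12, 3)·C(5, 4)·C(3, 1) = 3300. Avoid both = 125970 − 12320 − 58344 + 3300 = 58606.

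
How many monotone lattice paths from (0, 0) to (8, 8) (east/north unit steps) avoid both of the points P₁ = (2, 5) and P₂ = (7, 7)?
Number of paths = 5124

Inclusion–exclusion. Total paths: C(16, 8) = 12870. Through P₁: C(7, 2)·C(9, 6) = 1764. Through P₂: C(14, 7)·C(2, 1) = 6864. Since P₁ is strictly southwest of P₂, a monotone path through both must visit P₁ then P₂; paths through both = C(7, 2)·C(7, 5)·C(2, 1) = 882. Avoid both = 12870 − 1764 − 6864 + 882 = 5124.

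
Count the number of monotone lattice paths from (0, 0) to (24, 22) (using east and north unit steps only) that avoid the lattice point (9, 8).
Number of paths = 6004917658350

Total paths from (0, 0) to (24, 22): C(46, 24) = 7890371113950. Paths through (9, 8): (paths (0, 0) → (9, 8)) × (paths (9, 8) → (24, 22)) = C(17, 9) · C(29, 15) = 24310 · 77558760 = 1885453455600. Avoidance count = 7890371113950 − 1885453455600 = 6004917658350.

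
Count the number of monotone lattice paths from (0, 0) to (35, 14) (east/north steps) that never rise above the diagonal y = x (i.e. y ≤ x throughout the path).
Number of paths = 412652088772

By the reflection principle (André's argument), the number of monotone paths to (35, 14) with n ≤ m that never go above y = x is C(49, 35) − C(49, 36) = 675248872536 − 262596783764 = 412652088772.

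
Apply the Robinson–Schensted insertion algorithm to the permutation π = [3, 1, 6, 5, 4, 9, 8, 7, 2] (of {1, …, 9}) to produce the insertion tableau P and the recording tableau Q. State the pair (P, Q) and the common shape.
P = [1, 2, 7] / [3, 4, 8] / [5, 9] / [6];  Q = [1, 3, 6] / [2, 4, 7] / [5, 8] / [9];  common shape = (3, 3, 2, 1)

Row-insert the values π_1, π_2, … into P one at a time, bumping the leftmost entry strictly greater than the inserted value down to the next row. The recording tableau Q records, in position (i, j), the step at which that cell was added to P.
  Insert 3 (step 1): P = [3];  Q = [1]
  Insert 1 (step 2): P = [1] / [3];  Q = [1] / [2]
  Insert 6 (step 3): P = [1, 6] / [3];  Q = [1, 3] / [2]
  Insert 5 (step 4): P = [1, 5] / [3, 6];  Q = [1, 3] / [2, 4]
  Insert 4 (step 5): P = [1, 4] / [3, 5] / [6];  Q = [1, 3] / [2, 4] / [5]
  Insert 9 (step 6): P = [1, 4, 9] / [3, 5] / [6];  Q = [1, 3, 6] / [2, 4] / [5]
  Insert 8 (step 7): P = [1, 4, 8] / [3, 5, 9] / [6];  Q = [1, 3, 6] / [2, 4, 7] / [5]
  Insert 7 (step 8): P = [1, 4, 7] / [3, 5, 8] / [6, 9];  Q = [1, 3, 6] / [2, 4, 7] / [5, 8]
  Insert 2 (step 9): P = [1, 2, 7] / [3, 4, 8] / [5, 9] / [6];  Q = [1, 3, 6] / [2, 4, 7] / [5, 8] / [9]
Final shape: (3, 3, 2, 1).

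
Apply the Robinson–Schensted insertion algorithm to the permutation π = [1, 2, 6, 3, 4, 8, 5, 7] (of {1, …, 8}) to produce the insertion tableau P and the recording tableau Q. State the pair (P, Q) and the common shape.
P = [1, 2, 3, 4, 5, 7] / [6, 8];  Q = [1, 2, 3, 5, 6, 8] / [4, 7];  common shape = (6, 2)

Row-insert the values π_1, π_2, … into P one at a time, bumping the leftmost entry strictly greater than the inserted value down to the next row. The recording tableau Q records, in position (i, j), the step at which that cell was added to P.
  Insert 1 (step 1): P = [1];  Q = [1]
  Insert 2 (step 2): P = [1, 2];  Q = [1, 2]
  Insert 6 (step 3): P = [1, 2, 6];  Q = [1, 2, 3]
  Insert 3 (step 4): P = [1, 2, 3] / [6];  Q = [1, 2, 3] / [4]
  Insert 4 (step 5): P = [1, 2, 3, 4] / [6];  Q = [1, 2, 3, 5] / [4]
  Insert 8 (step 6): P = [1, 2, 3, 4, 8] / [6];  Q = [1, 2, 3, 5, 6] / [4]
  Insert 5 (step 7): P = [1, 2, 3, 4, 5] / [6, 8];  Q = [1, 2, 3, 5, 6] / [4, 7]
  Insert 7 (step 8): P = [1, 2, 3, 4, 5, 7] / [6, 8];  Q = [1, 2, 3, 5, 6, 8] / [4, 7]
Final shape: (6, 2).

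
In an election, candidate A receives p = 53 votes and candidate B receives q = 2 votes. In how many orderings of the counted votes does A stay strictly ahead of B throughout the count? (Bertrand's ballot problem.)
Strict-lead orderings = 1377

Total orderings of the 55 votes with 53 for A: C(55, 53) = 1485. By the Bertrand ballot formula (Cycle Lemma / reflection principle), the number of orderings in which A is strictly ahead of B throughout is (p − q)/(p + q) · C(p + q, p) = (53 − 2)/(53 + 2) · 1485 = 1377.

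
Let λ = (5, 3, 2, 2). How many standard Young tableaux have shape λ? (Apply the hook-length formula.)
# SYT of shape (5, 3, 2, 2) = 4455

Hook-length formula: f^λ = n! / Π hook(c), product over all cells c of the Young diagram. For λ = (5, 3, 2, 2), n = 12 boxes. Hook lengths by row (left-to-right, top-to-bottom): [8, 7, 4, 2, 1]; [5, 4, 1]; [3, 2]; [2, 1]. Product of hooks = 107520. So f^λ = 12! / 107520 = 479001600 / 107520 = 4455.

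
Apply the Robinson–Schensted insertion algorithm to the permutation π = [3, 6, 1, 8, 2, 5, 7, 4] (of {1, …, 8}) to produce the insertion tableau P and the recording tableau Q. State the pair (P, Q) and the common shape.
P = [1, 2, 4, 7] / [3, 5, 8] / [6];  Q = [1, 2, 4, 7] / [3, 5, 6] / [8];  common shape = (4, 3, 1)

Row-insert the values π_1, π_2, … into P one at a time, bumping the leftmost entry strictly greater than the inserted value down to the next row. The recording tableau Q records, in position (i, j), the step at which that cell was added to P.
  Insert 3 (step 1): P = [3];  Q = [1]
  Insert 6 (step 2): P = [3, 6];  Q = [1, 2]
  Insert 1 (step 3): P = [1, 6] / [3];  Q = [1, 2] / [3]
  Insert 8 (step 4): P = [1, 6, 8] / [3];  Q = [1, 2, 4] / [3]
  Insert 2 (step 5): P = [1, 2, 8] / [3, 6];  Q = [1, 2, 4] / [3, 5]
  Insert 5 (step 6): P = [1, 2, 5] / [3, 6, 8];  Q = [1, 2, 4] / [3, 5, 6]
  Insert 7 (step 7): P = [1, 2, 5, 7] / [3, 6, 8];  Q = [1, 2, 4, 7] / [3, 5, 6]
  Insert 4 (step 8): P = [1, 2, 4, 7] / [3, 5, 8] / [6];  Q = [1, 2, 4, 7] / [3, 5, 6] / [8]
Final shape: (4, 3, 1).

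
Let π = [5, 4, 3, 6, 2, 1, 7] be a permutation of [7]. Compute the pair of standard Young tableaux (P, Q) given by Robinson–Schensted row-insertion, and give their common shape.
P = [1, 6, 7] / [2] / [3] / [4] / [5];  Q = [1, 4, 7] / [2] / [3] / [5] / [6];  common shape = (3, 1, 1, 1, 1)

Row-insert the values π_1, π_2, … into P one at a time, bumping the leftmost entry strictly greater than the inserted value down to the next row. The recording tableau Q records, in position (i, j), the step at which that cell was added to P.
  Insert 5 (step 1): P = [5];  Q = [1]
  Insert 4 (step 2): P = [4] / [5];  Q = [1] / [2]
  Insert 3 (step 3): P = [3] / [4] / [5];  Q = [1] / [2] / [3]
  Insert 6 (step 4): P = [3, 6] / [4] / [5];  Q = [1, 4] / [2] / [3]
  Insert 2 (step 5): P = [2, 6] / [3] / [4] / [5];  Q = [1, 4] / [2] / [3] / [5]
  Insert 1 (step 6): P = [1, 6] / [2] / [3] / [4] / [5];  Q = [1, 4] / [2] / [3] / [5] / [6]
  Insert 7 (step 7): P = [1, 6, 7] / [2] / [3] / [4] / [5];  Q = [1, 4, 7] / [2] / [3] / [5] / [6]
Final shape: (3, 1, 1, 1, 1).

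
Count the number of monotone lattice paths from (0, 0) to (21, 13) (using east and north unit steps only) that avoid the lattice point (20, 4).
Number of paths = 927877500

Total paths from (0, 0) to (21, 13): C(34, 21) = 927983760. Paths through (20, 4): (paths (0, 0) → (20, 4)) × (paths (20, 4) → (21, 13)) = C(24, 20) · C(10, 1) = 10626 · 10 = 106260. Avoidance count = 927983760 − 106260 = 927877500.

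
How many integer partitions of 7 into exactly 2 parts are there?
p(7, 2 parts) = 3

Partitions of n into exactly k parts ↔ partitions of n − k into at most k parts (subtract 1 from each part). For n = 7, k = 2, the partitions are: 6+1, 5+2, 4+3. Count = 3.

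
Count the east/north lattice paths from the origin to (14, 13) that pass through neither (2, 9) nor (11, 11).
Number of paths = 12934130

Inclusion–exclusion. Total paths: C(27, 14) = 20058300. Through P₁: C(11, 2)·C(16, 12) = 100100. Through P₂: C(22, 11)·C(5, 3) = 7054320. Since P₁ is strictly southwest of P₂, a monotone path through both must visit P₁ then P₂; paths through both = C(11, 2)·C(11, 9)·C(5, 3) = 30250. Avoid both = 20058300 − 100100 − 7054320 + 30250 = 12934130.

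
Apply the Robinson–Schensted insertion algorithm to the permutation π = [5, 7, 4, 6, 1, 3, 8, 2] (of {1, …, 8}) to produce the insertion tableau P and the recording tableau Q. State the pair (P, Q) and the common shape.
P = [1, 2, 8] / [3, 6] / [4, 7] / [5];  Q = [1, 2, 7] / [3, 4] / [5, 6] / [8];  common shape = (3, 2, 2, 1)

Row-insert the values π_1, π_2, … into P one at a time, bumping the leftmost entry strictly greater than the inserted value down to the next row. The recording tableau Q records, in position (i, j), the step at which that cell was added to P.
  Insert 5 (step 1): P = [5];  Q = [1]
  Insert 7 (step 2): P = [5, 7];  Q = [1, 2]
  Insert 4 (step 3): P = [4, 7] / [5];  Q = [1, 2] / [3]
  Insert 6 (step 4): P = [4, 6] / [5, 7];  Q = [1, 2] / [3, 4]
  Insert 1 (step 5): P = [1, 6] / [4, 7] / [5];  Q = [1, 2] / [3, 4] / [5]
  Insert 3 (step 6): P = [1, 3] / [4, 6] / [5, 7];  Q = [1, 2] / [3, 4] / [5, 6]
  Insert 8 (step 7): P = [1, 3, 8] / [4, 6] / [5, 7];  Q = [1, 2, 7] / [3, 4] / [5, 6]
  Insert 2 (step 8): P = [1, 2, 8] / [3, 6] / [4, 7] / [5];  Q = [1, 2, 7] / [3, 4] / [5, 6] / [8]
Final shape: (3, 2, 2, 1).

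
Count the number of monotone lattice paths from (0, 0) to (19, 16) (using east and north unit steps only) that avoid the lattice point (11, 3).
Number of paths = 3985858590

Total paths from (0, 0) to (19, 16): C(35, 19) = 4059928950. Paths through (11, 3): (paths (0, 0) → (11, 3)) × (paths (11, 3) → (19, 16)) = C(14, 11) · C(21, 8) = 364 · 203490 = 74070360. Avoidance count = 4059928950 − 74070360 = 3985858590.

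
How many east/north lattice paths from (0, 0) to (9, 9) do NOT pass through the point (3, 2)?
Number of paths = 31460

Total paths from (0, 0) to (9, 9): C(18, 9) = 48620. Paths through (3, 2): (paths (0, 0) → (3, 2)) × (paths (3, 2) → (9, 9)) = C(5, 3) · C(13, 6) = 10 · 1716 = 17160. Avoidance count = 48620 − 17160 = 31460.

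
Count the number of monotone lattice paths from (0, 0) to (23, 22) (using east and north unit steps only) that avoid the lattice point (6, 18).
Number of paths = 4115909806740

Total paths from (0, 0) to (23, 22): C(45, 23) = 4116715363800. Paths through (6, 18): (paths (0, 0) → (6, 18)) × (paths (6, 18) → (23, 22)) = C(24, 6) · C(21, 17) = 134596 · 5985 = 805557060. Avoidance count = 4116715363800 − 805557060 = 4115909806740.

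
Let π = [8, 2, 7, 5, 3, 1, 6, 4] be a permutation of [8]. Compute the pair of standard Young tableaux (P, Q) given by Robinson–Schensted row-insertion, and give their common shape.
P = [1, 3, 4] / [2, 6] / [5] / [7] / [8];  Q = [1, 3, 7] / [2, 8] / [4] / [5] / [6];  common shape = (3, 2, 1, 1, 1)

Row-insert the values π_1, π_2, … into P one at a time, bumping the leftmost entry strictly greater than the inserted value down to the next row. The recording tableau Q records, in position (i, j), the step at which that cell was added to P.
  Insert 8 (step 1): P = [8];  Q = [1]
  Insert 2 (step 2): P = [2] / [8];  Q = [1] / [2]
  Insert 7 (step 3): P = [2, 7] / [8];  Q = [1, 3] / [2]
  Insert 5 (step 4): P = [2, 5] / [7] / [8];  Q = [1, 3] / [2] / [4]
  Insert 3 (step 5): P = [2, 3] / [5] / [7] / [8];  Q = [1, 3] / [2] / [4] / [5]
  Insert 1 (step 6): P = [1, 3] / [2] / [5] / [7] / [8];  Q = [1, 3] / [2] / [4] / [5] / [6]
  Insert 6 (step 7): P = [1, 3, 6] / [2] / [5] / [7] / [8];  Q = [1, 3, 7] / [2] / [4] / [5] / [6]
  Insert 4 (step 8): P = [1, 3, 4] / [2, 6] / [5] / [7] / [8];  Q = [1, 3, 7] / [2, 8] / [4] / [5] / [6]
Final shape: (3, 2, 1, 1, 1).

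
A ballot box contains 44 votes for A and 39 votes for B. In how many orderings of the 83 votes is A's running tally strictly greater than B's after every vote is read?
Strict-lead orderings = 43834108061009917917000

Total orderings of the 83 votes with 44 for A: C(83, 44) = 727646193812764637422200. By the Bertrand ballot formula (Cycle Lemma / reflection principle), the number of orderings in which A is strictly ahead of B throughout is (p − q)/(p + q) · C(p + q, p) = (44 − 39)/(44 + 39) · 727646193812764637422200 = 43834108061009917917000.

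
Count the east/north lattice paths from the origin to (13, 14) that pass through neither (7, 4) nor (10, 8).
Number of paths = 14710188

Inclusion–exclusion. Total paths: C(27, 13) = 20058300. Through P₁: C(11, 7)·C(16, 6) = 2642640. Through P₂: C(18, 10)·C(9, 3) = 3675672. Since P₁ is strictly southwest of P₂, a monotone path through both must visit P₁ then P₂; paths through both = C(11, 7)·C(7, 3)·C(9, 3) = 970200. Avoid both = 20058300 − 2642640 − 3675672 + 970200 = 14710188.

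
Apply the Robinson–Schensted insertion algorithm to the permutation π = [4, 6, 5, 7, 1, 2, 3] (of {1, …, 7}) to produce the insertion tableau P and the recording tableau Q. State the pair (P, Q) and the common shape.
P = [1, 2, 3] / [4, 5, 7] / [6];  Q = [1, 2, 4] / [3, 6, 7] / [5];  common shape = (3, 3, 1)

Row-insert the values π_1, π_2, … into P one at a time, bumping the leftmost entry strictly greater than the inserted value down to the next row. The recording tableau Q records, in position (i, j), the step at which that cell was added to P.
  Insert 4 (step 1): P = [4];  Q = [1]
  Insert 6 (step 2): P = [4, 6];  Q = [1, 2]
  Insert 5 (step 3): P = [4, 5] / [6];  Q = [1, 2] / [3]
  Insert 7 (step 4): P = [4, 5, 7] / [6];  Q = [1, 2, 4] / [3]
  Insert 1 (step 5): P = [1, 5, 7] / [4] / [6];  Q = [1, 2, 4] / [3] / [5]
  Insert 2 (step 6): P = [1, 2, 7] / [4, 5] / [6];  Q = [1, 2, 4] / [3, 6] / [5]
  Insert 3 (step 7): P = [1, 2, 3] / [4, 5, 7] / [6];  Q = [1, 2, 4] / [3, 6, 7] / [5]
Final shape: (3, 3, 1).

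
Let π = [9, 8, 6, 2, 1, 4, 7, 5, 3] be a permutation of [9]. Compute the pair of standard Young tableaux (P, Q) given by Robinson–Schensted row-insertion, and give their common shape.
P = [1, 3, 5] / [2, 4] / [6, 7] / [8] / [9];  Q = [1, 6, 7] / [2, 8] / [3, 9] / [4] / [5];  common shape = (3, 2, 2, 1, 1)

Row-insert the values π_1, π_2, … into P one at a time, bumping the leftmost entry strictly greater than the inserted value down to the next row. The recording tableau Q records, in position (i, j), the step at which that cell was added to P.
  Insert 9 (step 1): P = [9];  Q = [1]
  Insert 8 (step 2): P = [8] / [9];  Q = [1] / [2]
  Insert 6 (step 3): P = [6] / [8] / [9];  Q = [1] / [2] / [3]
  Insert 2 (step 4): P = [2] / [6] / [8] / [9];  Q = [1] / [2] / [3] / [4]
  Insert 1 (step 5): P = [1] / [2] / [6] / [8] / [9];  Q = [1] / [2] / [3] / [4] / [5]
  Insert 4 (step 6): P = [1, 4] / [2] / [6] / [8] / [9];  Q = [1, 6] / [2] / [3] / [4] / [5]
  Insert 7 (step 7): P = [1, 4, 7] / [2] / [6] / [8] / [9];  Q = [1, 6, 7] / [2] / [3] / [4] / [5]
  Insert 5 (step 8): P = [1, 4, 5] / [2, 7] / [6] / [8] / [9];  Q = [1, 6, 7] / [2, 8] / [3] / [4] / [5]
  Insert 3 (step 9): P = [1, 3, 5] / [2, 4] / [6, 7] / [8] / [9];  Q = [1, 6, 7] / [2, 8] / [3, 9] / [4] / [5]
Final shape: (3, 2, 2, 1, 1).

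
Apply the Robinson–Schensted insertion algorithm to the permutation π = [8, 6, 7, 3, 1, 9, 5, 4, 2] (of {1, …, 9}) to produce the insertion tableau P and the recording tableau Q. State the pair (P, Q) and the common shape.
P = [1, 2, 9] / [3, 4] / [5, 7] / [6] / [8];  Q = [1, 3, 6] / [2, 7] / [4, 8] / [5] / [9];  common shape = (3, 2, 2, 1, 1)

Row-insert the values π_1, π_2, … into P one at a time, bumping the leftmost entry strictly greater than the inserted value down to the next row. The recording tableau Q records, in position (i, j), the step at which that cell was added to P.
  Insert 8 (step 1): P = [8];  Q = [1]
  Insert 6 (step 2): P = [6] / [8];  Q = [1] / [2]
  Insert 7 (step 3): P = [6, 7] / [8];  Q = [1, 3] / [2]
  Insert 3 (step 4): P = [3, 7] / [6] / [8];  Q = [1, 3] / [2] / [4]
  Insert 1 (step 5): P = [1, 7] / [3] / [6] / [8];  Q = [1, 3] / [2] / [4] / [5]
  Insert 9 (step 6): P = [1, 7, 9] / [3] / [6] / [8];  Q = [1, 3, 6] / [2] / [4] / [5]
  Insert 5 (step 7): P = [1, 5, 9] / [3, 7] / [6] / [8];  Q = [1, 3, 6] / [2, 7] / [4] / [5]
  Insert 4 (step 8): P = [1, 4, 9] / [3, 5] / [6, 7] / [8];  Q = [1, 3, 6] / [2, 7] / [4, 8] / [5]
  Insert 2 (step 9): P = [1, 2, 9] / [3, 4] / [5, 7] / [6] / [8];  Q = [1, 3, 6] / [2, 7] / [4, 8] / [5] / [9]
Final shape: (3, 2, 2, 1, 1).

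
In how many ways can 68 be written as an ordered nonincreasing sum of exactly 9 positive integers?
p(68, 9 parts) = 120092

Partitions of n into exactly k parts are in bijection with partitions of n − k into at most k parts (subtract 1 from each part). So p(68, exactly 9) = p(59, parts ≤ 9). Computing via the recurrence p(m, j) = p(m, j−1) + p(m−j, j) gives 120092.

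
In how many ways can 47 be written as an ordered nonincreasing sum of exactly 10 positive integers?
p(47, 10 parts) = 10936

Partitions of n into exactly k parts are in bijection with partitions of n − k into at most k parts (subtract 1 from each part). So p(47, exactly 10) = p(37, parts ≤ 10). Computing via the recurrence p(m, j) = p(m, j−1) + p(m−j, j) gives 10936.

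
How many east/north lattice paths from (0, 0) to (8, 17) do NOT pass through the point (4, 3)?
Number of paths = 974475

Total paths from (0, 0) to (8, 17): C(25, 8) = 1081575. Paths through (4, 3): (paths (0, 0) → (4, 3)) × (paths (4, 3) → (8, 17)) = C(7, 4) · C(18, 4) = 35 · 3060 = 107100. Avoidance count = 1081575 − 107100 = 974475.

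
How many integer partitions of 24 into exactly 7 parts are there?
p(24, 7 parts) = 201

Partitions of n into exactly k parts are in bijection with partitions of n − k into at most k parts (subtract 1 from each part). So p(24, exactly 7) = p(17, parts ≤ 7). Computing via the recurrence p(m, j) = p(m, j−1) + p(m−j, j) gives 201.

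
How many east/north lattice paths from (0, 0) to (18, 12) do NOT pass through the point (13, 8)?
Number of paths = 60853485

Total paths from (0, 0) to (18, 12): C(30, 18) = 86493225. Paths through (13, 8): (paths (0, 0) → (13, 8)) × (paths (13, 8) → (18, 12)) = C(21, 13) · C(9, 5) = 203490 · 126 = 25639740. Avoidance count = 86493225 − 25639740 = 60853485.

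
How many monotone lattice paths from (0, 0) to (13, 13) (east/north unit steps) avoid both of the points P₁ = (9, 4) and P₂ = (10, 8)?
Number of paths = 7639127

Inclusion–exclusion. Total paths: C(26, 13) = 10400600. Through P₁: C(13, 9)·C(13, 4) = 511225. Through P₂: C(18, 10)·C(8, 3) = 2450448. Since P₁ is strictly southwest of P₂, a monotone path through both must visit P₁ then P₂; paths through both = C(13, 9)·C(5, 1)·C(8, 3) = 200200. Avoid both = 10400600 − 511225 − 2450448 + 200200 = 7639127.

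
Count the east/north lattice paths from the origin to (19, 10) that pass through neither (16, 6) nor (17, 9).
Number of paths = 8940261

Inclusion–exclusion. Total paths: C(29, 19) = 20030010. Through P₁: C(22, 16)·C(7, 3) = 2611455. Through P₂: C(26, 17)·C(3, 2) = 9373650. Since P₁ is strictly southwest of P₂, a monotone path through both must visit P₁ then P₂; paths through both = C(22, 16)·C(4, 1)·C(3, 2) = 895356. Avoid both = 20030010 − 2611455 − 9373650 + 895356 = 8940261.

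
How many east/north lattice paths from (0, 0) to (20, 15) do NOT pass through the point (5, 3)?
Number of paths = 2274447000

Total paths from (0, 0) to (20, 15): C(35, 20) = 3247943160. Paths through (5, 3): (paths (0, 0) → (5, 3)) × (paths (5, 3) → (20, 15)) = C(8, 5) · C(27, 15) = 56 · 17383860 = 973496160. Avoidance count = 3247943160 − 973496160 = 2274447000.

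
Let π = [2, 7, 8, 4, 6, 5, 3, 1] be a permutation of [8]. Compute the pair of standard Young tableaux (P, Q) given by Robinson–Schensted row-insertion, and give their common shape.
P = [1, 3, 5] / [2, 8] / [4] / [6] / [7];  Q = [1, 2, 3] / [4, 5] / [6] / [7] / [8];  common shape = (3, 2, 1, 1, 1)

Row-insert the values π_1, π_2, … into P one at a time, bumping the leftmost entry strictly greater than the inserted value down to the next row. The recording tableau Q records, in position (i, j), the step at which that cell was added to P.
  Insert 2 (step 1): P = [2];  Q = [1]
  Insert 7 (step 2): P = [2, 7];  Q = [1, 2]
  Insert 8 (step 3): P = [2, 7, 8];  Q = [1, 2, 3]
  Insert 4 (step 4): P = [2, 4, 8] / [7];  Q = [1, 2, 3] / [4]
  Insert 6 (step 5): P = [2, 4, 6] / [7, 8];  Q = [1, 2, 3] / [4, 5]
  Insert 5 (step 6): P = [2, 4, 5] / [6, 8] / [7];  Q = [1, 2, 3] / [4, 5] / [6]
  Insert 3 (step 7): P = [2, 3, 5] / [4, 8] / [6] / [7];  Q = [1, 2, 3] / [4, 5] / [6] / [7]
  Insert 1 (step 8): P = [1, 3, 5] / [2, 8] / [4] / [6] / [7];  Q = [1, 2, 3] / [4, 5] / [6] / [7] / [8]
Final shape: (3, 2, 1, 1, 1).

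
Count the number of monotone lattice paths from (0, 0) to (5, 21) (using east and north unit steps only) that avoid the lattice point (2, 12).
Number of paths = 45760

Total paths from (0, 0) to (5, 21): C(26, 5) = 65780. Paths through (2, 12): (paths (0, 0) → (2, 12)) × (paths (2, 12) → (5, 21)) = C(14, 2) · C(12, 3) = 91 · 220 = 20020. Avoidance count = 65780 − 20020 = 45760.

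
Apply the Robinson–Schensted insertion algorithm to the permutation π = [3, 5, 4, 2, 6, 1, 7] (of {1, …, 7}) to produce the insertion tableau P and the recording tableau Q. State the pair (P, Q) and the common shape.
P = [1, 4, 6, 7] / [2] / [3] / [5];  Q = [1, 2, 5, 7] / [3] / [4] / [6];  common shape = (4, 1, 1, 1)

Row-insert the values π_1, π_2, … into P one at a time, bumping the leftmost entry strictly greater than the inserted value down to the next row. The recording tableau Q records, in position (i, j), the step at which that cell was added to P.
  Insert 3 (step 1): P = [3];  Q = [1]
  Insert 5 (step 2): P = [3, 5];  Q = [1, 2]
  Insert 4 (step 3): P = [3, 4] / [5];  Q = [1, 2] / [3]
  Insert 2 (step 4): P = [2, 4] / [3] / [5];  Q = [1, 2] / [3] / [4]
  Insert 6 (step 5): P = [2, 4, 6] / [3] / [5];  Q = [1, 2, 5] / [3] / [4]
  Insert 1 (step 6): P = [1, 4, 6] / [2] / [3] / [5];  Q = [1, 2, 5] / [3] / [4] / [6]
  Insert 7 (step 7): P = [1, 4, 6, 7] / [2] / [3] / [5];  Q = [1, 2, 5, 7] / [3] / [4] / [6]
Final shape: (4, 1, 1, 1).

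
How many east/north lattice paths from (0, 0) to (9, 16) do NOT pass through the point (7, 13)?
Number of paths = 1267775

Total paths from (0, 0) to (9, 16): C(25, 9) = 2042975. Paths through (7, 13): (paths (0, 0) → (7, 13)) × (paths (7, 13) → (9, 16)) = C(20, 7) · C(5, 2) = 77520 · 10 = 775200. Avoidance count = 2042975 − 775200 = 1267775.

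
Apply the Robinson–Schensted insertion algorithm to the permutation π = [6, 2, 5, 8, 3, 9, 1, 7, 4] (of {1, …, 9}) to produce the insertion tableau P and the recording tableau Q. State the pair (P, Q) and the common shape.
P = [1, 3, 4, 9] / [2, 7] / [5, 8] / [6];  Q = [1, 3, 4, 6] / [2, 8] / [5, 9] / [7];  common shape = (4, 2, 2, 1)

Row-insert the values π_1, π_2, … into P one at a time, bumping the leftmost entry strictly greater than the inserted value down to the next row. The recording tableau Q records, in position (i, j), the step at which that cell was added to P.
  Insert 6 (step 1): P = [6];  Q = [1]
  Insert 2 (step 2): P = [2] / [6];  Q = [1] / [2]
  Insert 5 (step 3): P = [2, 5] / [6];  Q = [1, 3] / [2]
  Insert 8 (step 4): P = [2, 5, 8] / [6];  Q = [1, 3, 4] / [2]
  Insert 3 (step 5): P = [2, 3, 8] / [5] / [6];  Q = [1, 3, 4] / [2] / [5]
  Insert 9 (step 6): P = [2, 3, 8, 9] / [5] / [6];  Q = [1, 3, 4, 6] / [2] / [5]
  Insert 1 (step 7): P = [1, 3, 8, 9] / [2] / [5] / [6];  Q = [1, 3, 4, 6] / [2] / [5] / [7]
  Insert 7 (step 8): P = [1, 3, 7, 9] / [2, 8] / [5] / [6];  Q = [1, 3, 4, 6] / [2, 8] / [5] / [7]
  Insert 4 (step 9): P = [1, 3, 4, 9] / [2, 7] / [5, 8] / [6];  Q = [1, 3, 4, 6] / [2, 8] / [5, 9] / [7]
Final shape: (4, 2, 2, 1).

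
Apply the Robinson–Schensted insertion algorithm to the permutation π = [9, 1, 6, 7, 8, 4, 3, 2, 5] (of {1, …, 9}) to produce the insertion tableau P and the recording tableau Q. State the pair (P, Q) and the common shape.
P = [1, 2, 5, 8] / [3, 7] / [4] / [6] / [9];  Q = [1, 3, 4, 5] / [2, 9] / [6] / [7] / [8];  common shape = (4, 2, 1, 1, 1)

Row-insert the values π_1, π_2, … into P one at a time, bumping the leftmost entry strictly greater than the inserted value down to the next row. The recording tableau Q records, in position (i, j), the step at which that cell was added to P.
  Insert 9 (step 1): P = [9];  Q = [1]
  Insert 1 (step 2): P = [1] / [9];  Q = [1] / [2]
  Insert 6 (step 3): P = [1, 6] / [9];  Q = [1, 3] / [2]
  Insert 7 (step 4): P = [1, 6, 7] / [9];  Q = [1, 3, 4] / [2]
  Insert 8 (step 5): P = [1, 6, 7, 8] / [9];  Q = [1, 3, 4, 5] / [2]
  Insert 4 (step 6): P = [1, 4, 7, 8] / [6] / [9];  Q = [1, 3, 4, 5] / [2] / [6]
  Insert 3 (step 7): P = [1, 3, 7, 8] / [4] / [6] / [9];  Q = [1, 3, 4, 5] / [2] / [6] / [7]
  Insert 2 (step 8): P = [1, 2, 7, 8] / [3] / [4] / [6] / [9];  Q = [1, 3, 4, 5] / [2] / [6] / [7] / [8]
  Insert 5 (step 9): P = [1, 2, 5, 8] / [3, 7] / [4] / [6] / [9];  Q = [1, 3, 4, 5] / [2, 9] / [6] / [7] / [8]
Final shape: (4, 2, 1, 1, 1).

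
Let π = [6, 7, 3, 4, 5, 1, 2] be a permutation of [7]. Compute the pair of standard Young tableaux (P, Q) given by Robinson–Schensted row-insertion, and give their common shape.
P = [1, 2, 5] / [3, 4] / [6, 7];  Q = [1, 2, 5] / [3, 4] / [6, 7];  common shape = (3, 2, 2)

Row-insert the values π_1, π_2, … into P one at a time, bumping the leftmost entry strictly greater than the inserted value down to the next row. The recording tableau Q records, in position (i, j), the step at which that cell was added to P.
  Insert 6 (step 1): P = [6];  Q = [1]
  Insert 7 (step 2): P = [6, 7];  Q = [1, 2]
  Insert 3 (step 3): P = [3, 7] / [6];  Q = [1, 2] / [3]
  Insert 4 (step 4): P = [3, 4] / [6, 7];  Q = [1, 2] / [3, 4]
  Insert 5 (step 5): P = [3, 4, 5] / [6, 7];  Q = [1, 2, 5] / [3, 4]
  Insert 1 (step 6): P = [1, 4, 5] / [3, 7] / [6];  Q = [1, 2, 5] / [3, 4] / [6]
  Insert 2 (step 7): P = [1, 2, 5] / [3, 4] / [6, 7];  Q = [1, 2, 5] / [3, 4] / [6, 7]
Final shape: (3, 2, 2).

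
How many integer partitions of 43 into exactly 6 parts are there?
p(43, 6 parts) = 2702

Partitions of n into exactly k parts are in bijection with partitions of n − k into at most k parts (subtract 1 from each part). So p(43, exactly 6) = p(37, parts ≤ 6). Computing via the recurrence p(m, j) = p(m, j−1) + p(m−j, j) gives 2702.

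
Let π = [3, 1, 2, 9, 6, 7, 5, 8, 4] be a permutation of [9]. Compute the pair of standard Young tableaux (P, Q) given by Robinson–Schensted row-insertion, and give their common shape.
P = [1, 2, 4, 7, 8] / [3, 5] / [6] / [9];  Q = [1, 3, 4, 6, 8] / [2, 5] / [7] / [9];  common shape = (5, 2, 1, 1)

Row-insert the values π_1, π_2, … into P one at a time, bumping the leftmost entry strictly greater than the inserted value down to the next row. The recording tableau Q records, in position (i, j), the step at which that cell was added to P.
  Insert 3 (step 1): P = [3];  Q = [1]
  Insert 1 (step 2): P = [1] / [3];  Q = [1] / [2]
  Insert 2 (step 3): P = [1, 2] / [3];  Q = [1, 3] / [2]
  Insert 9 (step 4): P = [1, 2, 9] / [3];  Q = [1, 3, 4] / [2]
  Insert 6 (step 5): P = [1, 2, 6] / [3, 9];  Q = [1, 3, 4] / [2, 5]
  Insert 7 (step 6): P = [1, 2, 6, 7] / [3, 9];  Q = [1, 3, 4, 6] / [2, 5]
  Insert 5 (step 7): P = [1, 2, 5, 7] / [3, 6] / [9];  Q = [1, 3, 4, 6] / [2, 5] / [7]
  Insert 8 (step 8): P = [1, 2, 5, 7, 8] / [3, 6] / [9];  Q = [1, 3, 4, 6, 8] / [2, 5] / [7]
  Insert 4 (step 9): P = [1, 2, 4, 7, 8] / [3, 5] / [6] / [9];  Q = [1, 3, 4, 6, 8] / [2, 5] / [7] / [9]
Final shape: (5, 2, 1, 1).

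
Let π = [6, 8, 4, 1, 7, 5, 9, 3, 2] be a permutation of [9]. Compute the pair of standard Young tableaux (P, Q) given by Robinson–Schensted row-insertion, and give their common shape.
P = [1, 2, 9] / [3, 5] / [4, 7] / [6] / [8];  Q = [1, 2, 7] / [3, 5] / [4, 6] / [8] / [9];  common shape = (3, 2, 2, 1, 1)

Row-insert the values π_1, π_2, … into P one at a time, bumping the leftmost entry strictly greater than the inserted value down to the next row. The recording tableau Q records, in position (i, j), the step at which that cell was added to P.
  Insert 6 (step 1): P = [6];  Q = [1]
  Insert 8 (step 2): P = [6, 8];  Q = [1, 2]
  Insert 4 (step 3): P = [4, 8] / [6];  Q = [1, 2] / [3]
  Insert 1 (step 4): P = [1, 8] / [4] / [6];  Q = [1, 2] / [3] / [4]
  Insert 7 (step 5): P = [1, 7] / [4, 8] / [6];  Q = [1, 2] / [3, 5] / [4]
  Insert 5 (step 6): P = [1, 5] / [4, 7] / [6, 8];  Q = [1, 2] / [3, 5] / [4, 6]
  Insert 9 (step 7): P = [1, 5, 9] / [4, 7] / [6, 8];  Q = [1, 2, 7] / [3, 5] / [4, 6]
  Insert 3 (step 8): P = [1, 3, 9] / [4, 5] / [6, 7] / [8];  Q = [1, 2, 7] / [3, 5] / [4, 6] / [8]
  Insert 2 (step 9): P = [1, 2, 9] / [3, 5] / [4, 7] / [6] / [8];  Q = [1, 2, 7] / [3, 5] / [4, 6] / [8] / [9]
Final shape: (3, 2, 2, 1, 1).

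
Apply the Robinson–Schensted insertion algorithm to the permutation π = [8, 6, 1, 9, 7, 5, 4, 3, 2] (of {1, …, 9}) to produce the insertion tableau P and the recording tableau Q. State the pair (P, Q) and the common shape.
P = [1, 2] / [3, 7] / [4, 9] / [5] / [6] / [8];  Q = [1, 4] / [2, 5] / [3, 6] / [7] / [8] / [9];  common shape = (2, 2, 2, 1, 1, 1)

Row-insert the values π_1, π_2, … into P one at a time, bumping the leftmost entry strictly greater than the inserted value down to the next row. The recording tableau Q records, in position (i, j), the step at which that cell was added to P.
  Insert 8 (step 1): P = [8];  Q = [1]
  Insert 6 (step 2): P = [6] / [8];  Q = [1] / [2]
  Insert 1 (step 3): P = [1] / [6] / [8];  Q = [1] / [2] / [3]
  Insert 9 (step 4): P = [1, 9] / [6] / [8];  Q = [1, 4] / [2] / [3]
  Insert 7 (step 5): P = [1, 7] / [6, 9] / [8];  Q = [1, 4] / [2, 5] / [3]
  Insert 5 (step 6): P = [1, 5] / [6, 7] / [8, 9];  Q = [1, 4] / [2, 5] / [3, 6]
  Insert 4 (step 7): P = [1, 4] / [5, 7] / [6, 9] / [8];  Q = [1, 4] / [2, 5] / [3, 6] / [7]
  Insert 3 (step 8): P = [1, 3] / [4, 7] / [5, 9] / [6] / [8];  Q = [1, 4] / [2, 5] / [3, 6] / [7] / [8]
  Insert 2 (step 9): P = [1, 2] / [3, 7] / [4, 9] / [5] / [6] / [8];  Q = [1, 4] / [2, 5] / [3, 6] / [7] / [8] / [9]
Final shape: (2, 2, 2, 1, 1, 1).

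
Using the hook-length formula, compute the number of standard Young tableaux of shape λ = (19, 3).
# SYT of shape (19, 3) = 1309

Hook-length formula: f^λ = n! / Π hook(c), product over all cells c of the Young diagram. For λ = (19, 3), n = 22 boxes. Hook lengths by row (left-to-right, top-to-bottom): [20, 19, 18, 16, 15, 14, 13, 12, 11, 10, 9, 8, 7, 6, 5, 4, 3, 2, 1]; [3, 2, 1]. Product of hooks = 858671297003520000. So f^λ = 22! / 858671297003520000 = 1124000727777607680000 / 858671297003520000 = 1309.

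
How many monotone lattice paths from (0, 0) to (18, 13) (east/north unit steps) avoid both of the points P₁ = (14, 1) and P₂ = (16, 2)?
Number of paths = 206217351

Inclusion–exclusion. Total paths: C(31, 18) = 206253075. Through P₁: C(15, 14)·C(16, 4) = 27300. Through P₂: C(18, 16)·C(13, 2) = 11934. Since P₁ is strictly southwest of P₂, a monotone path through both must visit P₁ then P₂; paths through both = C(15, 14)·C(3, 2)·C(13, 2) = 3510. Avoid both = 206253075 − 27300 − 11934 + 3510 = 206217351.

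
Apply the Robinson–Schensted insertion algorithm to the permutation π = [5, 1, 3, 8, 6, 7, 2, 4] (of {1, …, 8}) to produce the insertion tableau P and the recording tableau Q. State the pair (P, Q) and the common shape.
P = [1, 2, 4, 7] / [3, 6] / [5, 8];  Q = [1, 3, 4, 6] / [2, 5] / [7, 8];  common shape = (4, 2, 2)

Row-insert the values π_1, π_2, … into P one at a time, bumping the leftmost entry strictly greater than the inserted value down to the next row. The recording tableau Q records, in position (i, j), the step at which that cell was added to P.
  Insert 5 (step 1): P = [5];  Q = [1]
  Insert 1 (step 2): P = [1] / [5];  Q = [1] / [2]
  Insert 3 (step 3): P = [1, 3] / [5];  Q = [1, 3] / [2]
  Insert 8 (step 4): P = [1, 3, 8] / [5];  Q = [1, 3, 4] / [2]
  Insert 6 (step 5): P = [1, 3, 6] / [5, 8];  Q = [1, 3, 4] / [2, 5]
  Insert 7 (step 6): P = [1, 3, 6, 7] / [5, 8];  Q = [1, 3, 4, 6] / [2, 5]
  Insert 2 (step 7): P = [1, 2, 6, 7] / [3, 8] / [5];  Q = [1, 3, 4, 6] / [2, 5] / [7]
  Insert 4 (step 8): P = [1, 2, 4, 7] / [3, 6] / [5, 8];  Q = [1, 3, 4, 6] / [2, 5] / [7, 8]
Final shape: (4, 2, 2).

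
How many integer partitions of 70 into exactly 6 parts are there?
p(70, 6 parts) = 26207

Partitions of n into exactly k parts are in bijection with partitions of n − k into at most k parts (subtract 1 from each part). So p(70, exactly 6) = p(64, parts ≤ 6). Computing via the recurrence p(m, j) = p(m, j−1) + p(m−j, j) gives 26207.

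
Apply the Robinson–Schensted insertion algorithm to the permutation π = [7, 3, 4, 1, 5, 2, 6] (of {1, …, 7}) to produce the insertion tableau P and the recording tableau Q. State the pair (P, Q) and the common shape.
P = [1, 2, 5, 6] / [3, 4] / [7];  Q = [1, 3, 5, 7] / [2, 6] / [4];  common shape = (4, 2, 1)

Row-insert the values π_1, π_2, … into P one at a time, bumping the leftmost entry strictly greater than the inserted value down to the next row. The recording tableau Q records, in position (i, j), the step at which that cell was added to P.
  Insert 7 (step 1): P = [7];  Q = [1]
  Insert 3 (step 2): P = [3] / [7];  Q = [1] / [2]
  Insert 4 (step 3): P = [3, 4] / [7];  Q = [1, 3] / [2]
  Insert 1 (step 4): P = [1, 4] / [3] / [7];  Q = [1, 3] / [2] / [4]
  Insert 5 (step 5): P = [1, 4, 5] / [3] / [7];  Q = [1, 3, 5] / [2] / [4]
  Insert 2 (step 6): P = [1, 2, 5] / [3, 4] / [7];  Q = [1, 3, 5] / [2, 6] / [4]
  Insert 6 (step 7): P = [1, 2, 5, 6] / [3, 4] / [7];  Q = [1, 3, 5, 7] / [2, 6] / [4]
Final shape: (4, 2, 1).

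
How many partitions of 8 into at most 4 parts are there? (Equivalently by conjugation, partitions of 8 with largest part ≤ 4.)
p(8, parts ≤ 4) = 15

Partitions of 8 with all parts ≤ 4: 4+4, 4+3+1, 4+2+2, 4+2+1+1, 4+1+1+1+1, 3+3+2, 3+3+1+1, 3+2+2+1, 3+2+1+1+1, 3+1+1+1+1+1, 2+2+2+2, 2+2+2+1+1, 2+2+1+1+1+1, 2+1+1+1+1+1+1, 1+1+1+1+1+1+1+1. Count = 15.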